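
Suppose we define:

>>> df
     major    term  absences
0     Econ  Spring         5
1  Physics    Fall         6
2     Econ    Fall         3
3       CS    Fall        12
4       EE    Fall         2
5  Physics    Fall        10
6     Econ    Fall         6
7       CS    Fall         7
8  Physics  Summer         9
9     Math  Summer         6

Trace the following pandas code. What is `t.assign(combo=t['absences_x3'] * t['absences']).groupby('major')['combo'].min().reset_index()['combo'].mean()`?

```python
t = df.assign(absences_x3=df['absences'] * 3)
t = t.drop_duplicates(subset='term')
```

91.5

add column absences_x3 = df['absences'] * 3:
     major    term  absences  absences_x3
0     Econ  Spring         5           15
1  Physics    Fall         6           18
2     Econ    Fall         3            9
3       CS    Fall        12           36
4       EE    Fall         2            6
5  Physics    Fall        10           30
6     Econ    Fall         6           18
7       CS    Fall         7           21
8  Physics  Summer         9           27
9     Math  Summer         6           18
drop duplicate term (keep=first):
     major    term  absences  absences_x3
0     Econ  Spring         5           15
1  Physics    Fall         6           18
8  Physics  Summer         9           27
add column combo = t['absences_x3'] * t['absences']:
     major    term  absences  absences_x3  combo
0     Econ  Spring         5           15     75
1  Physics    Fall         6           18    108
8  Physics  Summer         9           27    243
group by major, min of combo:
major
Econ        75
Physics    108
Name: combo, dtype: int64
reset_index():
     major  combo
0     Econ     75
1  Physics    108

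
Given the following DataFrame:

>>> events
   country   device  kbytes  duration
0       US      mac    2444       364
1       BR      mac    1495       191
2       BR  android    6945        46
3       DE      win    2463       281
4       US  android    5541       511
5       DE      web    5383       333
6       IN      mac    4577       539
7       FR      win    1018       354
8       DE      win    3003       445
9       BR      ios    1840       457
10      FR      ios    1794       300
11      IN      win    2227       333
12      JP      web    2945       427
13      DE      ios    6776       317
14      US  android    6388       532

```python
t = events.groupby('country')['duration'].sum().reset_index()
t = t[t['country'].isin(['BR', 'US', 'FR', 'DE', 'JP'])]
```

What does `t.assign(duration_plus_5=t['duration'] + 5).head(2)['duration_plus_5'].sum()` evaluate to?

group by country, sum of duration:
country
BR     694
DE    1376
FR     654
IN     872
JP     427
US    1407
Name: duration, dtype: int64
reset_index():
  country  duration
0      BR       694
1      DE      1376
2      FR       654
3      IN       872
4      JP       427
5      US      1407
filter rows where country in ['BR', 'US', 'FR', 'DE', 'JP']:
  country  duration
0      BR       694
1      DE      1376
2      FR       654
4      JP       427
5      US      1407
add column duration_plus_5 = t['duration'] + 5:
  country  duration  duration_plus_5
0      BR       694              699
1      DE      1376             1381
2      FR       654              659
4      JP       427              432
5      US      1407             1412
take first 2 rows:
  country  duration  duration_plus_5
0      BR       694              699
1      DE      1376             1381
Then the sum of column 'duration_plus_5': 2080

2080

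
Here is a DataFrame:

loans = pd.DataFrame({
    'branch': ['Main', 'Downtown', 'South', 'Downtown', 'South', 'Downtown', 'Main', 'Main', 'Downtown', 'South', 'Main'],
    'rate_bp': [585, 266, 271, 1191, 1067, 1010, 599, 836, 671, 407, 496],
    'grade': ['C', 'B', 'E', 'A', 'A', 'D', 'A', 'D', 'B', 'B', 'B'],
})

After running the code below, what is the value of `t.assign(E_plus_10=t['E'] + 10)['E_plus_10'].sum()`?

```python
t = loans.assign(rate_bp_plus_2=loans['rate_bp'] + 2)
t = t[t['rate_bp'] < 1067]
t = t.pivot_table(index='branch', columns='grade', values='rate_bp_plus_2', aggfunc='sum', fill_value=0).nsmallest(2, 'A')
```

add column rate_bp_plus_2 = loans['rate_bp'] + 2:
      branch  rate_bp grade  rate_bp_plus_2
0       Main      585     C             587
1   Downtown      266     B             268
2      South      271     E             273
3   Downtown     1191     A            1193
4      South     1067     A            1069
5   Downtown     1010     D            1012
6       Main      599     A             601
7       Main      836     D             838
8   Downtown      671     B             673
9      South      407     B             409
10      Main      496     B             498
filter rows where rate_bp < 1067:
      branch  rate_bp grade  rate_bp_plus_2
0       Main      585     C             587
1   Downtown      266     B             268
2      South      271     E             273
5   Downtown     1010     D            1012
6       Main      599     A             601
7       Main      836     D             838
8   Downtown      671     B             673
9      South      407     B             409
10      Main      496     B             498
pivot: rows=branch, cols=grade, sum(rate_bp_plus_2):
grade       A    B    C     D    E
branch                            
Downtown    0  941    0  1012    0
Main      601  498  587   838    0
South       0  409    0     0  273
take 2 rows with smallest A:
grade     A    B  C     D    E
branch                        
Downtown  0  941  0  1012    0
South     0  409  0     0  273
add column E_plus_10 = t['E'] + 10:
grade     A    B  C     D    E  E_plus_10
branch                                   
Downtown  0  941  0  1012    0         10
South     0  409  0     0  273        283
So sum() = 293.

293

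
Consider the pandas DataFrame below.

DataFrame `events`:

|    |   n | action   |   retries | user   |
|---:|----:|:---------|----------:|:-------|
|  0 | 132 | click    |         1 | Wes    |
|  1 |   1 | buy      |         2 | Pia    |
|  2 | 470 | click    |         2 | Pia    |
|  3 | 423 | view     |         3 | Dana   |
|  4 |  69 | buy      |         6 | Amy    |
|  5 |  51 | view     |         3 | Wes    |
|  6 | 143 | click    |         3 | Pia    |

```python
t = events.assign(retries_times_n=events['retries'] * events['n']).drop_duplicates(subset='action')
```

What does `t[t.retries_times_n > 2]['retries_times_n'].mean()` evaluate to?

add column retries_times_n = events['retries'] * events['n']:
     n action  retries  user  retries_times_n
0  132  click        1   Wes              132
1    1    buy        2   Pia                2
2  470  click        2   Pia              940
3  423   view        3  Dana             1269
4   69    buy        6   Amy              414
5   51   view        3   Wes              153
6  143  click        3   Pia              429
drop duplicate action (keep=first):
     n action  retries  user  retries_times_n
0  132  click        1   Wes              132
1    1    buy        2   Pia                2
3  423   view        3  Dana             1269
filter rows where retries_times_n > 2:
     n action  retries  user  retries_times_n
0  132  click        1   Wes              132
3  423   view        3  Dana             1269

700.5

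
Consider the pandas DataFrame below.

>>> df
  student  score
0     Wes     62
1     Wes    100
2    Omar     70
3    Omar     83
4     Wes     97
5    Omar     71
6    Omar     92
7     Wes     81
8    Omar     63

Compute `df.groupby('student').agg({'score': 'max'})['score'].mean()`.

96.0

group by student, max of score:
         score
student       
Omar        92
Wes        100
Then the mean of column 'score': 96.0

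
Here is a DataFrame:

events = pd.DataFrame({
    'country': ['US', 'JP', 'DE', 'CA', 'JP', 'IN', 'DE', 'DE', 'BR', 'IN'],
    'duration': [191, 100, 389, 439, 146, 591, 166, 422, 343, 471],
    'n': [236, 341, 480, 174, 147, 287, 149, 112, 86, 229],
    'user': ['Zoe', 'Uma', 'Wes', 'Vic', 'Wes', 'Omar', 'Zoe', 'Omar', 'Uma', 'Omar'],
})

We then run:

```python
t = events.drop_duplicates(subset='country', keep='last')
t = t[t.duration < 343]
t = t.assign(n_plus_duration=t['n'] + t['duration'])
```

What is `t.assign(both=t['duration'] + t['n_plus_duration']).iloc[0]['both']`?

618

drop duplicate country (keep=last):
  country  duration    n  user
0      US       191  236   Zoe
3      CA       439  174   Vic
4      JP       146  147   Wes
7      DE       422  112  Omar
8      BR       343   86   Uma
9      IN       471  229  Omar
filter rows where duration < 343:
  country  duration    n user
0      US       191  236  Zoe
4      JP       146  147  Wes
add column n_plus_duration = t['n'] + t['duration']:
  country  duration    n user  n_plus_duration
0      US       191  236  Zoe              427
4      JP       146  147  Wes              293
add column both = t['duration'] + t['n_plus_duration']:
  country  duration    n user  n_plus_duration  both
0      US       191  236  Zoe              427   618
4      JP       146  147  Wes              293   439
The value at position 0, column 'both' is 618.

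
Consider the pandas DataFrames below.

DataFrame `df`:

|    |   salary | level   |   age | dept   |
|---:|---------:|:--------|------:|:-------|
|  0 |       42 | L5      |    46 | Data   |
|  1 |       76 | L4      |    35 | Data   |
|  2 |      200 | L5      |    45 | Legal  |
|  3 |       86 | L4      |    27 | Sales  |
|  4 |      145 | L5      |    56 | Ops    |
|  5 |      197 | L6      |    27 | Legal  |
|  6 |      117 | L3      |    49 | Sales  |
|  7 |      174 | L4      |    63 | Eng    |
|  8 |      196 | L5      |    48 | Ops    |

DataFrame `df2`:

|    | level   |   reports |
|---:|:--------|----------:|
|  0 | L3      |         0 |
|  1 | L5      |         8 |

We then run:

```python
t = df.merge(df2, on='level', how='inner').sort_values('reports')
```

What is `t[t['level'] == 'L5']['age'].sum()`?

195

merge on 'level' (how='inner') → 5 rows:
   salary level  age   dept  reports
0      42    L5   46   Data        8
1     200    L5   45  Legal        8
2     145    L5   56    Ops        8
3     117    L3   49  Sales        0
4     196    L5   48    Ops        8
sort by reports:
   salary level  age   dept  reports
3     117    L3   49  Sales        0
0      42    L5   46   Data        8
1     200    L5   45  Legal        8
2     145    L5   56    Ops        8
4     196    L5   48    Ops        8
filter rows where level == 'L5':
   salary level  age   dept  reports
0      42    L5   46   Data        8
1     200    L5   45  Legal        8
2     145    L5   56    Ops        8
4     196    L5   48    Ops        8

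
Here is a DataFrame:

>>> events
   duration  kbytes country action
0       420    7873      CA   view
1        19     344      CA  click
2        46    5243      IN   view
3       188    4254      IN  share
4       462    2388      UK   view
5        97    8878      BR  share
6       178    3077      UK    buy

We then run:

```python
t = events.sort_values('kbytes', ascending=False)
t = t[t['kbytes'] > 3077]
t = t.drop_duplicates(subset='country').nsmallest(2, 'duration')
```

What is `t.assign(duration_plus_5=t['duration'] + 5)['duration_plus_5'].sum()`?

sort by kbytes descending:
   duration  kbytes country action
5        97    8878      BR  share
0       420    7873      CA   view
2        46    5243      IN   view
3       188    4254      IN  share
6       178    3077      UK    buy
4       462    2388      UK   view
1        19     344      CA  click
filter rows where kbytes > 3077:
   duration  kbytes country action
5        97    8878      BR  share
0       420    7873      CA   view
2        46    5243      IN   view
3       188    4254      IN  share
drop duplicate country (keep=first):
   duration  kbytes country action
5        97    8878      BR  share
0       420    7873      CA   view
2        46    5243      IN   view
take 2 rows with smallest duration:
   duration  kbytes country action
2        46    5243      IN   view
5        97    8878      BR  share
add column duration_plus_5 = t['duration'] + 5:
   duration  kbytes country action  duration_plus_5
2        46    5243      IN   view               51
5        97    8878      BR  share              102
Taking the sum of column 'duration_plus_5' gives 153.

153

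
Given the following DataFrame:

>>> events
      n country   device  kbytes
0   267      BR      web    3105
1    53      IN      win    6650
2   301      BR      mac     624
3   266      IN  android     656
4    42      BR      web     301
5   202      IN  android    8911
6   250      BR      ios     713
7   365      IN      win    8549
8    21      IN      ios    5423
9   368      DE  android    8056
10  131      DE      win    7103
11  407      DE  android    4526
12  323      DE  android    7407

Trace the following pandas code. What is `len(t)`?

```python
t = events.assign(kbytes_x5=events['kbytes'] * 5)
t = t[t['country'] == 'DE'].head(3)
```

add column kbytes_x5 = events['kbytes'] * 5:
      n country   device  kbytes  kbytes_x5
0   267      BR      web    3105      15525
1    53      IN      win    6650      33250
2   301      BR      mac     624       3120
3   266      IN  android     656       3280
4    42      BR      web     301       1505
5   202      IN  android    8911      44555
6   250      BR      ios     713       3565
7   365      IN      win    8549      42745
8    21      IN      ios    5423      27115
9   368      DE  android    8056      40280
10  131      DE      win    7103      35515
11  407      DE  android    4526      22630
12  323      DE  android    7407      37035
filter rows where country == 'DE':
      n country   device  kbytes  kbytes_x5
9   368      DE  android    8056      40280
10  131      DE      win    7103      35515
11  407      DE  android    4526      22630
12  323      DE  android    7407      37035
take first 3 rows:
      n country   device  kbytes  kbytes_x5
9   368      DE  android    8056      40280
10  131      DE      win    7103      35515
11  407      DE  android    4526      22630
The number of rows is 3.

3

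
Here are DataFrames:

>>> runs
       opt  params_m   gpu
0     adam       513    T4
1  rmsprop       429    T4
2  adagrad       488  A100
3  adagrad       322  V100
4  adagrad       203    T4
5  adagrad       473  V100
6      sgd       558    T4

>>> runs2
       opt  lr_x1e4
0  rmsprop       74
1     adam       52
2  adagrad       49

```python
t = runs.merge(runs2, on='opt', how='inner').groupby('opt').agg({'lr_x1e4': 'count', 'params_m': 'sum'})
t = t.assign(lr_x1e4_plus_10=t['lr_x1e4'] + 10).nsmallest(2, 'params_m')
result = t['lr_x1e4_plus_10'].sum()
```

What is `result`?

22

merge on 'opt' (how='inner') → 6 rows:
       opt  params_m   gpu  lr_x1e4
0     adam       513    T4       52
1  rmsprop       429    T4       74
2  adagrad       488  A100       49
3  adagrad       322  V100       49
4  adagrad       203    T4       49
5  adagrad       473  V100       49
group by opt: count(lr_x1e4), sum(params_m):
         lr_x1e4  params_m
opt                       
adagrad        4      1486
adam           1       513
rmsprop        1       429
add column lr_x1e4_plus_10 = t['lr_x1e4'] + 10:
         lr_x1e4  params_m  lr_x1e4_plus_10
opt                                        
adagrad        4      1486               14
adam           1       513               11
rmsprop        1       429               11
take 2 rows with smallest params_m:
         lr_x1e4  params_m  lr_x1e4_plus_10
opt                                        
rmsprop        1       429               11
adam           1       513               11
Then the sum of column 'lr_x1e4_plus_10': 22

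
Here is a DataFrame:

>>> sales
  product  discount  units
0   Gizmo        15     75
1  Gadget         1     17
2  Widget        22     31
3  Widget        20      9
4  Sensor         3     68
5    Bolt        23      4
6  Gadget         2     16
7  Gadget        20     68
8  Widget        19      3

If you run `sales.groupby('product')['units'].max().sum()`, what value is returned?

group by product, max of units:
product
Bolt       4
Gadget    68
Gizmo     75
Sensor    68
Widget    31
Name: units, dtype: int64
The sum of the resulting series is 246.

246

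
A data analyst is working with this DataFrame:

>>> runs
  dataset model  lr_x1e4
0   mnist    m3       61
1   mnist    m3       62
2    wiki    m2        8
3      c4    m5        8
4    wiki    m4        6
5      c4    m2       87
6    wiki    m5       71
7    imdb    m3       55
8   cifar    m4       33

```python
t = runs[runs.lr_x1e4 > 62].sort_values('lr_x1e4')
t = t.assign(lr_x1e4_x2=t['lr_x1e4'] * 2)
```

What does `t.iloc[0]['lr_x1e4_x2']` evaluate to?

filter rows where lr_x1e4 > 62:
  dataset model  lr_x1e4
5      c4    m2       87
6    wiki    m5       71
sort by lr_x1e4:
  dataset model  lr_x1e4
6    wiki    m5       71
5      c4    m2       87
add column lr_x1e4_x2 = t['lr_x1e4'] * 2:
  dataset model  lr_x1e4  lr_x1e4_x2
6    wiki    m5       71         142
5      c4    m2       87         174
Hence 142.

142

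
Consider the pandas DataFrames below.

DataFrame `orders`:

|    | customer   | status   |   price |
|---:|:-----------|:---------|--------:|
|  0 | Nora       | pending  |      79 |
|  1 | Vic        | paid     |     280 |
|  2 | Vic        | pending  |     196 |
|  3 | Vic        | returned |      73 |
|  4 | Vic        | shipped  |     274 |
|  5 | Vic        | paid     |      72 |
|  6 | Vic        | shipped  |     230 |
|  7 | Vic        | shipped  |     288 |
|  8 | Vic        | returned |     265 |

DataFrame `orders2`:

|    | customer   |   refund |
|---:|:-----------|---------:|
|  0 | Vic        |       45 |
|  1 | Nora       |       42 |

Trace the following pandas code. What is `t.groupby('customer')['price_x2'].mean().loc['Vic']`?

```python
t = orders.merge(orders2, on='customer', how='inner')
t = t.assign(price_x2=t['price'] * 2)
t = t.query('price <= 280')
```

merge on 'customer' (how='inner') → 9 rows:
  customer    status  price  refund
0     Nora   pending     79      42
1      Vic      paid    280      45
2      Vic   pending    196      45
3      Vic  returned     73      45
4      Vic   shipped    274      45
5      Vic      paid     72      45
6      Vic   shipped    230      45
7      Vic   shipped    288      45
8      Vic  returned    265      45
add column price_x2 = t['price'] * 2:
  customer    status  price  refund  price_x2
0     Nora   pending     79      42       158
1      Vic      paid    280      45       560
2      Vic   pending    196      45       392
3      Vic  returned     73      45       146
4      Vic   shipped    274      45       548
5      Vic      paid     72      45       144
6      Vic   shipped    230      45       460
7      Vic   shipped    288      45       576
8      Vic  returned    265      45       530
filter rows where price <= 280:
  customer    status  price  refund  price_x2
0     Nora   pending     79      42       158
1      Vic      paid    280      45       560
2      Vic   pending    196      45       392
3      Vic  returned     73      45       146
4      Vic   shipped    274      45       548
5      Vic      paid     72      45       144
6      Vic   shipped    230      45       460
8      Vic  returned    265      45       530
group by customer, mean of price_x2:
customer
Nora    158.000000
Vic     397.142857
Name: price_x2, dtype: float64
value at index 'Vic' → 397.142857143

397.142857143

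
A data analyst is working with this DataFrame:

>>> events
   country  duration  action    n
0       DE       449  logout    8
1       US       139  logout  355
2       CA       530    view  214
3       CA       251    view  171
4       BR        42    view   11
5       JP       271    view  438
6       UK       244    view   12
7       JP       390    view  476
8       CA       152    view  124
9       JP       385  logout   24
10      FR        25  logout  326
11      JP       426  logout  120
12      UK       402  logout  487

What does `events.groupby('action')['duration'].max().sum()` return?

979

group by action, max of duration:
action
logout    449
view      530
Name: duration, dtype: int64
So sum() = 979.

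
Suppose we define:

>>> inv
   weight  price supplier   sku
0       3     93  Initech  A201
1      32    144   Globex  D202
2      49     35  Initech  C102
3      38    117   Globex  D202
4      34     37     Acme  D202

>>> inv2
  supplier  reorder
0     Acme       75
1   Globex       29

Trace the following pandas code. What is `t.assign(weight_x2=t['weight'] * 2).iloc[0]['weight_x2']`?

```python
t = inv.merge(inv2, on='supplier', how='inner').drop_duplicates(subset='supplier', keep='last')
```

merge on 'supplier' (how='inner') → 3 rows:
   weight  price supplier   sku  reorder
0      32    144   Globex  D202       29
1      38    117   Globex  D202       29
2      34     37     Acme  D202       75
drop duplicate supplier (keep=last):
   weight  price supplier   sku  reorder
1      38    117   Globex  D202       29
2      34     37     Acme  D202       75
add column weight_x2 = t['weight'] * 2:
   weight  price supplier   sku  reorder  weight_x2
1      38    117   Globex  D202       29         76
2      34     37     Acme  D202       75         68

76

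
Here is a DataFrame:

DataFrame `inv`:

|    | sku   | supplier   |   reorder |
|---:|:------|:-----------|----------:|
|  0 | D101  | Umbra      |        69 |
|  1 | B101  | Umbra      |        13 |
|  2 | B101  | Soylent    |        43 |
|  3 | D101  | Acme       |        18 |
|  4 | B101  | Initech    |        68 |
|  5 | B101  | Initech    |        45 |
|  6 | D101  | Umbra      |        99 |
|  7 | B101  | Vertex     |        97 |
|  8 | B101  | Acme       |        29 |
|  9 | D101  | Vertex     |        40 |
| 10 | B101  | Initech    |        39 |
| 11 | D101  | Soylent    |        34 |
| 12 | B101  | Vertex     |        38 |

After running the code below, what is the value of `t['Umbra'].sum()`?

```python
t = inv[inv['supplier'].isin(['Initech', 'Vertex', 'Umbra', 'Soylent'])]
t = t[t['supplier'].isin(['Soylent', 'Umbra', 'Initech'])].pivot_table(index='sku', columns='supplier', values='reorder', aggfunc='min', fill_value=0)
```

82

filter rows where supplier in ['Initech', 'Vertex', 'Umbra', 'Soylent']:
     sku supplier  reorder
0   D101    Umbra       69
1   B101    Umbra       13
2   B101  Soylent       43
4   B101  Initech       68
5   B101  Initech       45
6   D101    Umbra       99
7   B101   Vertex       97
9   D101   Vertex       40
10  B101  Initech       39
11  D101  Soylent       34
12  B101   Vertex       38
filter rows where supplier in ['Soylent', 'Umbra', 'Initech']:
     sku supplier  reorder
0   D101    Umbra       69
1   B101    Umbra       13
2   B101  Soylent       43
4   B101  Initech       68
5   B101  Initech       45
6   D101    Umbra       99
10  B101  Initech       39
11  D101  Soylent       34
pivot: rows=sku, cols=supplier, min(reorder):
supplier  Initech  Soylent  Umbra
sku                              
B101           39       43     13
D101            0       34     69
Taking the sum of column 'Umbra' gives 82.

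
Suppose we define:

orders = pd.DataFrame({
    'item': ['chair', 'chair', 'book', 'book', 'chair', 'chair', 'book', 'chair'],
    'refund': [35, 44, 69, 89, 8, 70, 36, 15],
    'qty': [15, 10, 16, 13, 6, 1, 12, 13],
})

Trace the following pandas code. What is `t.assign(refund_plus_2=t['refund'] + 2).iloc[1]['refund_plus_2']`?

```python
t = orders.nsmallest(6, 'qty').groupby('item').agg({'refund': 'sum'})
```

139

take 6 rows with smallest qty:
    item  refund  qty
5  chair      70    1
4  chair       8    6
1  chair      44   10
6   book      36   12
3   book      89   13
7  chair      15   13
group by item, sum of refund:
       refund
item         
book      125
chair     137
add column refund_plus_2 = t['refund'] + 2:
       refund  refund_plus_2
item                        
book      125            127
chair     137            139
Then the value at position 1, column 'refund_plus_2': 139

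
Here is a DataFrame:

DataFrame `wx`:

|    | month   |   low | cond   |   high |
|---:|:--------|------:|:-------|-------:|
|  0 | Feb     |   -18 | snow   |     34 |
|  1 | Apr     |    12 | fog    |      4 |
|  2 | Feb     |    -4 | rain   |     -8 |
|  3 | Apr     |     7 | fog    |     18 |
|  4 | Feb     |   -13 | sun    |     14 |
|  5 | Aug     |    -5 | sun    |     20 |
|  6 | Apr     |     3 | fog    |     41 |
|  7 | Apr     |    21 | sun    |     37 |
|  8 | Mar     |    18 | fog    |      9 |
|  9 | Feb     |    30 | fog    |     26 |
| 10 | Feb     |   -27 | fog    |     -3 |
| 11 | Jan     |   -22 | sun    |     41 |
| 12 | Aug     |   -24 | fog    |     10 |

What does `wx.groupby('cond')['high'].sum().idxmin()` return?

rain

group by cond, sum of high:
cond
fog     105
rain     -8
snow     34
sun     112
Name: high, dtype: int64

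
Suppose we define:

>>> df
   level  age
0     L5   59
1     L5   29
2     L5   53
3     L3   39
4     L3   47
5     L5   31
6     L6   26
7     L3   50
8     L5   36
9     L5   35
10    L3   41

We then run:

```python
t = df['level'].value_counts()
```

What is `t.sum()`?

11

value_counts of level:
level
L5    6
L3    4
L6    1
Name: count, dtype: int64
Finally, sum of the resulting series = 11.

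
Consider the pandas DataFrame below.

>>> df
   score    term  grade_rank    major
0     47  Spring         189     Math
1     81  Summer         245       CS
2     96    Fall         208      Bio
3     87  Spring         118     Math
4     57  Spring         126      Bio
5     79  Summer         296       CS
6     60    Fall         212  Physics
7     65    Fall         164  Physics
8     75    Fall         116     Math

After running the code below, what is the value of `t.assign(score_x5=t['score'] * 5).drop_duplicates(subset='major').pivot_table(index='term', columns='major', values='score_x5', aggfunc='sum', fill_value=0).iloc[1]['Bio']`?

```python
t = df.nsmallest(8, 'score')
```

285

take 8 rows with smallest score:
   score    term  grade_rank    major
0     47  Spring         189     Math
4     57  Spring         126      Bio
6     60    Fall         212  Physics
7     65    Fall         164  Physics
8     75    Fall         116     Math
5     79  Summer         296       CS
1     81  Summer         245       CS
3     87  Spring         118     Math
add column score_x5 = t['score'] * 5:
   score    term  grade_rank    major  score_x5
0     47  Spring         189     Math       235
4     57  Spring         126      Bio       285
6     60    Fall         212  Physics       300
7     65    Fall         164  Physics       325
8     75    Fall         116     Math       375
5     79  Summer         296       CS       395
1     81  Summer         245       CS       405
3     87  Spring         118     Math       435
drop duplicate major (keep=first):
   score    term  grade_rank    major  score_x5
0     47  Spring         189     Math       235
4     57  Spring         126      Bio       285
6     60    Fall         212  Physics       300
5     79  Summer         296       CS       395
pivot: rows=term, cols=major, sum(score_x5):
major   Bio   CS  Math  Physics
term                           
Fall      0    0     0      300
Spring  285    0   235        0
Summer    0  395     0        0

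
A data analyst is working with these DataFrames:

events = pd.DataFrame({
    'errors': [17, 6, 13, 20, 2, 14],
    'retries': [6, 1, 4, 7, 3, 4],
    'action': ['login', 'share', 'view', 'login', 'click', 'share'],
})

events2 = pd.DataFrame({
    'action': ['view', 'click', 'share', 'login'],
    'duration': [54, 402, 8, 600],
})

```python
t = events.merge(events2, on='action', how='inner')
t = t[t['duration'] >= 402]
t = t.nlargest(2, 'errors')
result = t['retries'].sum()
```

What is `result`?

merge on 'action' (how='inner') → 6 rows:
   errors  retries action  duration
0      17        6  login       600
1       6        1  share         8
2      13        4   view        54
3      20        7  login       600
4       2        3  click       402
5      14        4  share         8
filter rows where duration >= 402:
   errors  retries action  duration
0      17        6  login       600
3      20        7  login       600
4       2        3  click       402
take 2 rows with largest errors:
   errors  retries action  duration
3      20        7  login       600
0      17        6  login       600
Taking the sum of column 'retries' gives 13.

13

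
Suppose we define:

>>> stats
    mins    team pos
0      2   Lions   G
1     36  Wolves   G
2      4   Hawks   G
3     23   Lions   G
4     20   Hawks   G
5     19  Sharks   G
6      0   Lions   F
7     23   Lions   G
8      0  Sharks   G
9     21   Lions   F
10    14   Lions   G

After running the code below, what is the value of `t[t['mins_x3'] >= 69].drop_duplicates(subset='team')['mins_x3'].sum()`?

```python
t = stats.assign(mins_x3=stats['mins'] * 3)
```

add column mins_x3 = stats['mins'] * 3:
    mins    team pos  mins_x3
0      2   Lions   G        6
1     36  Wolves   G      108
2      4   Hawks   G       12
3     23   Lions   G       69
4     20   Hawks   G       60
5     19  Sharks   G       57
6      0   Lions   F        0
7     23   Lions   G       69
8      0  Sharks   G        0
9     21   Lions   F       63
10    14   Lions   G       42
filter rows where mins_x3 >= 69:
   mins    team pos  mins_x3
1    36  Wolves   G      108
3    23   Lions   G       69
7    23   Lions   G       69
drop duplicate team (keep=first):
   mins    team pos  mins_x3
1    36  Wolves   G      108
3    23   Lions   G       69
Reading off the sum of column 'mins_x3', we get 177.

177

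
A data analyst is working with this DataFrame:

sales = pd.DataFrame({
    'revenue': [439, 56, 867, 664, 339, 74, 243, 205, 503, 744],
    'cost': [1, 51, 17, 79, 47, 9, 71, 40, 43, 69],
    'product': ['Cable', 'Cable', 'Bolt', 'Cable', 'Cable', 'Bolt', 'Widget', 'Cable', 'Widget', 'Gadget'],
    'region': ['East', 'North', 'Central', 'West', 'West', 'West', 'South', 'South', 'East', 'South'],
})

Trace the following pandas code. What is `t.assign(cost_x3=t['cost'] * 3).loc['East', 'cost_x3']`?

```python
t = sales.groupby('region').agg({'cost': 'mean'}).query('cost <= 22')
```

group by region, mean of cost:
         cost
region       
Central  17.0
East     22.0
North    51.0
South    60.0
West     45.0
filter rows where cost <= 22:
         cost
region       
Central  17.0
East     22.0
add column cost_x3 = t['cost'] * 3:
         cost  cost_x3
region                
Central  17.0     51.0
East     22.0     66.0

66.0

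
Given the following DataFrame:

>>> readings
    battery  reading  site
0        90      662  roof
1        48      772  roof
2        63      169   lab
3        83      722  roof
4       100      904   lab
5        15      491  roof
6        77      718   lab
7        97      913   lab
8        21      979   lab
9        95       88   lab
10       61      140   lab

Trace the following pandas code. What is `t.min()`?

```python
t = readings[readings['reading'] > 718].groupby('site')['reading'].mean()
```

filter rows where reading > 718:
   battery  reading  site
1       48      772  roof
3       83      722  roof
4      100      904   lab
7       97      913   lab
8       21      979   lab
group by site, mean of reading:
site
lab     932.0
roof    747.0
Name: reading, dtype: float64
Finally, min of the resulting series = 747.0.

747.0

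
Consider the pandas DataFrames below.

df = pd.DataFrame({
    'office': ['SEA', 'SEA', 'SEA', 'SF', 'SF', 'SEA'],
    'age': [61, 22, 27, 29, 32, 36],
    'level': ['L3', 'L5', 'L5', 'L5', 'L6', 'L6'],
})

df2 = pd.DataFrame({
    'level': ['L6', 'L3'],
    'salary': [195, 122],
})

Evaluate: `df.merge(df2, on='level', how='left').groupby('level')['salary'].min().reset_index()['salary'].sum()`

317.0

merge on 'level' (how='left') → 6 rows:
  office  age level  salary
0    SEA   61    L3   122.0
1    SEA   22    L5     NaN
2    SEA   27    L5     NaN
3     SF   29    L5     NaN
4     SF   32    L6   195.0
5    SEA   36    L6   195.0
group by level, min of salary:
level
L3    122.0
L5      NaN
L6    195.0
Name: salary, dtype: float64
reset_index():
  level  salary
0    L3   122.0
1    L5     NaN
2    L6   195.0
The sum of column 'salary' is 317.0.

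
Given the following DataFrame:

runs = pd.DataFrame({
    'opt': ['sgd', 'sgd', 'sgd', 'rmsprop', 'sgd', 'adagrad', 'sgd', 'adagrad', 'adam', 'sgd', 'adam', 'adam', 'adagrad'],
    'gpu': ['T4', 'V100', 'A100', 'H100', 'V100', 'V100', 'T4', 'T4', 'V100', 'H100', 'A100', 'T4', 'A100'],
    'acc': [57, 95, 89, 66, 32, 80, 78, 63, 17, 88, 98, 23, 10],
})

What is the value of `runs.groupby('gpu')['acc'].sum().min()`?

group by gpu, sum of acc:
gpu
A100    197
H100    154
T4      221
V100    224
Name: acc, dtype: int64
Taking the min of the resulting series gives 154.

154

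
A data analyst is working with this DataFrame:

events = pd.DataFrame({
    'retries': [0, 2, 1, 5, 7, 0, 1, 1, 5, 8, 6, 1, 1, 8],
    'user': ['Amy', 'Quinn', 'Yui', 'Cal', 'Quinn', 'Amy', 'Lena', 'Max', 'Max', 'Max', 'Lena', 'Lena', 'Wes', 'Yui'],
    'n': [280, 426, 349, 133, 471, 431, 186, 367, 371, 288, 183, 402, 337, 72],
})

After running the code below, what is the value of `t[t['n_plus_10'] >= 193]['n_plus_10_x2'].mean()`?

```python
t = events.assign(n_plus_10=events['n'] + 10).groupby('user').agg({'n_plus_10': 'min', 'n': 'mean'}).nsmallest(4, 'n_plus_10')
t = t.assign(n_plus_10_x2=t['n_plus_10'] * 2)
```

483.0

add column n_plus_10 = events['n'] + 10:
    retries   user    n  n_plus_10
0         0    Amy  280        290
1         2  Quinn  426        436
2         1    Yui  349        359
3         5    Cal  133        143
4         7  Quinn  471        481
5         0    Amy  431        441
6         1   Lena  186        196
7         1    Max  367        377
8         5    Max  371        381
9         8    Max  288        298
10        6   Lena  183        193
11        1   Lena  402        412
12        1    Wes  337        347
13        8    Yui   72         82
group by user: min(n_plus_10), mean(n):
       n_plus_10      n
user                   
Amy          290  355.5
Cal          143  133.0
Lena         193  257.0
Max          298  342.0
Quinn        436  448.5
Wes          347  337.0
Yui           82  210.5
take 4 rows with smallest n_plus_10:
      n_plus_10      n
user                  
Yui          82  210.5
Cal         143  133.0
Lena        193  257.0
Amy         290  355.5
add column n_plus_10_x2 = t['n_plus_10'] * 2:
      n_plus_10      n  n_plus_10_x2
user                                
Yui          82  210.5           164
Cal         143  133.0           286
Lena        193  257.0           386
Amy         290  355.5           580
filter rows where n_plus_10 >= 193:
      n_plus_10      n  n_plus_10_x2
user                                
Lena        193  257.0           386
Amy         290  355.5           580
Reading off the mean of column 'n_plus_10_x2', we get 483.0.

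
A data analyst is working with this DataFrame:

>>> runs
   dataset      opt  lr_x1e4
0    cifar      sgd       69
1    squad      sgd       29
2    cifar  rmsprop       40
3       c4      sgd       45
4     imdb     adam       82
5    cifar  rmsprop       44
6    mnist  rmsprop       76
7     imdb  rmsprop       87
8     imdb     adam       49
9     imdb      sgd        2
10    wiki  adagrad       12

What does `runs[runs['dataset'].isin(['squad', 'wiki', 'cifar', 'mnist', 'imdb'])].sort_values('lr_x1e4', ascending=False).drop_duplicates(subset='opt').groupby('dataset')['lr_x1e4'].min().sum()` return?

163

filter rows where dataset in ['squad', 'wiki', 'cifar', 'mnist', 'imdb']:
   dataset      opt  lr_x1e4
0    cifar      sgd       69
1    squad      sgd       29
2    cifar  rmsprop       40
4     imdb     adam       82
5    cifar  rmsprop       44
6    mnist  rmsprop       76
7     imdb  rmsprop       87
8     imdb     adam       49
9     imdb      sgd        2
10    wiki  adagrad       12
sort by lr_x1e4 descending:
   dataset      opt  lr_x1e4
7     imdb  rmsprop       87
4     imdb     adam       82
6    mnist  rmsprop       76
0    cifar      sgd       69
8     imdb     adam       49
5    cifar  rmsprop       44
2    cifar  rmsprop       40
1    squad      sgd       29
10    wiki  adagrad       12
9     imdb      sgd        2
drop duplicate opt (keep=first):
   dataset      opt  lr_x1e4
7     imdb  rmsprop       87
4     imdb     adam       82
0    cifar      sgd       69
10    wiki  adagrad       12
group by dataset, min of lr_x1e4:
dataset
cifar    69
imdb     82
wiki     12
Name: lr_x1e4, dtype: int64
So sum() = 163.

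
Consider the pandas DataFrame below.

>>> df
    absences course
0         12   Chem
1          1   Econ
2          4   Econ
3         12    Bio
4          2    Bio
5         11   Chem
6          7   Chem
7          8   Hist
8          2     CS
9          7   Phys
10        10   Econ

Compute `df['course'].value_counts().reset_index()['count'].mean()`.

value_counts of course:
course
Chem    3
Econ    3
Bio     2
Hist    1
CS      1
Phys    1
Name: count, dtype: int64
reset_index():
  course  count
0   Chem      3
1   Econ      3
2    Bio      2
3   Hist      1
4     CS      1
5   Phys      1
Hence 1.83333333333.

1.83333333333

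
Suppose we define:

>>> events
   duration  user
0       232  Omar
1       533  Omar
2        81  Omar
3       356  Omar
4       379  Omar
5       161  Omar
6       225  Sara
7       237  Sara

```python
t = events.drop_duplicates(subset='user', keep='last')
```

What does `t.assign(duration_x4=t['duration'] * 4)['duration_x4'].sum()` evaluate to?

1592

drop duplicate user (keep=last):
   duration  user
5       161  Omar
7       237  Sara
add column duration_x4 = t['duration'] * 4:
   duration  user  duration_x4
5       161  Omar          644
7       237  Sara          948
Taking the sum of column 'duration_x4' gives 1592.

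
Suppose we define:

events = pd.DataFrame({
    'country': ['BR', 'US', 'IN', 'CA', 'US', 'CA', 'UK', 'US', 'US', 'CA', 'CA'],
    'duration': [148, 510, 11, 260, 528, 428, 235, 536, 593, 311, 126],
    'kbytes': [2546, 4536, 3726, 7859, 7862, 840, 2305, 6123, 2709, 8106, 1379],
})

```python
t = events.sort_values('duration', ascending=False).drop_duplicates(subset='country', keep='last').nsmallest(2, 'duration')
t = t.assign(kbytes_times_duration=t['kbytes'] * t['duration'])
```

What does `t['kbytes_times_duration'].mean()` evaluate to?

sort by duration descending:
   country  duration  kbytes
8       US       593    2709
7       US       536    6123
4       US       528    7862
1       US       510    4536
5       CA       428     840
9       CA       311    8106
3       CA       260    7859
6       UK       235    2305
0       BR       148    2546
10      CA       126    1379
2       IN        11    3726
drop duplicate country (keep=last):
   country  duration  kbytes
1       US       510    4536
6       UK       235    2305
0       BR       148    2546
10      CA       126    1379
2       IN        11    3726
take 2 rows with smallest duration:
   country  duration  kbytes
2       IN        11    3726
10      CA       126    1379
add column kbytes_times_duration = t['kbytes'] * t['duration']:
   country  duration  kbytes  kbytes_times_duration
2       IN        11    3726                  40986
10      CA       126    1379                 173754
Taking the mean of column 'kbytes_times_duration' gives 107370.0.

107370.0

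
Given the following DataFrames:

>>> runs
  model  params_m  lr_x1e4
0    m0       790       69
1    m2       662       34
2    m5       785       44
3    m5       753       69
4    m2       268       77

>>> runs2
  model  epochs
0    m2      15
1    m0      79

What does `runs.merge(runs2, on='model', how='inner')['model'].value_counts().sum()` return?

3

merge on 'model' (how='inner') → 3 rows:
  model  params_m  lr_x1e4  epochs
0    m0       790       69      79
1    m2       662       34      15
2    m2       268       77      15
value_counts of model:
model
m2    2
m0    1
Name: count, dtype: int64
Then the sum of the resulting series: 3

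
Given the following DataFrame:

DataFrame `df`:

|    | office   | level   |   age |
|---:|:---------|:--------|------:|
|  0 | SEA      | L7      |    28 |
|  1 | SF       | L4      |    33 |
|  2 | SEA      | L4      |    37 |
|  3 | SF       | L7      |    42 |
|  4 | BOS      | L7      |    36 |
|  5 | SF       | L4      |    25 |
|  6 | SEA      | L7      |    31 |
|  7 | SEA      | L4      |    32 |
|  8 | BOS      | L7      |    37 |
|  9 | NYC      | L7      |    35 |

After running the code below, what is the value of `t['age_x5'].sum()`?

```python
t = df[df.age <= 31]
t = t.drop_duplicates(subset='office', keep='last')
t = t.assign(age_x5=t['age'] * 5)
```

filter rows where age <= 31:
  office level  age
0    SEA    L7   28
5     SF    L4   25
6    SEA    L7   31
drop duplicate office (keep=last):
  office level  age
5     SF    L4   25
6    SEA    L7   31
add column age_x5 = t['age'] * 5:
  office level  age  age_x5
5     SF    L4   25     125
6    SEA    L7   31     155
Hence 280.

280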